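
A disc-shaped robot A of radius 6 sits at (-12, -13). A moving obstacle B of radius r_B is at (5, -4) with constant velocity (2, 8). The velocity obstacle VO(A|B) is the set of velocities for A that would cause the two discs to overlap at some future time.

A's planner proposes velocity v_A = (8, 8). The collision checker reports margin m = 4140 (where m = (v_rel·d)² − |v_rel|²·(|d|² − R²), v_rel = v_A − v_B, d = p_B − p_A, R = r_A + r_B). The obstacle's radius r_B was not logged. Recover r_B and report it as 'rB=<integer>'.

m = 4140
d = (17, 9);  v_rel = (6, 0),  |v_rel|² = 36
v_rel×d = (6)·(9) − (0)·(17) = 54
since m = R²·36 − 54²:  R² = (2916 + 4140) / 36 = 196
R = √196 = 14  ⇒  r_B = 14 − 6 = 8

rB=8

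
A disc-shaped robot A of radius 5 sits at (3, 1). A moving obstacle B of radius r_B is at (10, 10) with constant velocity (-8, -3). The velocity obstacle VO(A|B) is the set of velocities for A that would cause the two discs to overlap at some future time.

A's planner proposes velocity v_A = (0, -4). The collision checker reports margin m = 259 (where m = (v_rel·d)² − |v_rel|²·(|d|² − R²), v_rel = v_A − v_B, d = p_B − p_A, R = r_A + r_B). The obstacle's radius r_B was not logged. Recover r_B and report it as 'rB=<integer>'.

m = 259
d = (7, 9);  v_rel = (8, -1),  |v_rel|² = 65
v_rel×d = (8)·(9) − (-1)·(7) = 79
since m = R²·65 − 79²:  R² = (6241 + 259) / 65 = 100
R = √100 = 10  ⇒  r_B = 10 − 5 = 5

rB=5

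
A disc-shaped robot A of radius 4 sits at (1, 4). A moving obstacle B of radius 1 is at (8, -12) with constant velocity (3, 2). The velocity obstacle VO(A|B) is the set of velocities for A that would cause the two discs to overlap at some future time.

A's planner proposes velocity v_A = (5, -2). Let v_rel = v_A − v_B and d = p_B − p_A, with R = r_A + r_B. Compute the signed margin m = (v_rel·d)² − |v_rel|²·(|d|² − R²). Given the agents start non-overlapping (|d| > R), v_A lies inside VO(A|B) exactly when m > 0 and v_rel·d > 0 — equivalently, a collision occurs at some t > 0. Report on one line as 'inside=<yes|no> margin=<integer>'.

d = (7, -16),  |d|² = 305;  R = 4+1 = 5,  c = 305−5² = 280
v_rel = (2, -4),  |v_rel|² = 20;  v_rel·d = (2)·(7) + (-4)·(-16) = 78
20·t² − 156·t + 280 = 0  ⇒  m = 78² − 20·280 = 484
m = 484 > 0,  v_rel·d = 78 > 0  ⇒  inside

inside=yes margin=484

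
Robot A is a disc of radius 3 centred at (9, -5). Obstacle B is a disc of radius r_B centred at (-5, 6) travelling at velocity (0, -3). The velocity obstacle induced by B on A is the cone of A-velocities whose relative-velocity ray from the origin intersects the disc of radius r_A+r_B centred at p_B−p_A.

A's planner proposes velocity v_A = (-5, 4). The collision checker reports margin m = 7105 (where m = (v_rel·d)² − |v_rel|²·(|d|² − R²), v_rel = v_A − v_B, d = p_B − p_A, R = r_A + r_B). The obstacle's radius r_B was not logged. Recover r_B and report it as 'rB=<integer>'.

m = 7105
d = (-14, 11);  v_rel = (-5, 7),  |v_rel|² = 74
v_rel×d = (-5)·(11) − (7)·(-14) = 43
since m = R²·74 − 43²:  R² = (1849 + 7105) / 74 = 121
R = √121 = 11  ⇒  r_B = 11 − 3 = 8

rB=8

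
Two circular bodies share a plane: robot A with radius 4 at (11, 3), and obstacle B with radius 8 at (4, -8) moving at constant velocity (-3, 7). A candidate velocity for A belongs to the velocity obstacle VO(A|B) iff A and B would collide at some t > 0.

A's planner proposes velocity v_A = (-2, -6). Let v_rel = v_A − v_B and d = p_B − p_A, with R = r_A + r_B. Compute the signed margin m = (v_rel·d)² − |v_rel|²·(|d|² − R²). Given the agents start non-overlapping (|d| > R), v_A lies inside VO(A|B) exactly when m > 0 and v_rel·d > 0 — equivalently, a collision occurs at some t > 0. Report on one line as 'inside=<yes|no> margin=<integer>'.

d = (-7, -11),  |d|² = 170;  R = 4+8 = 12,  c = 170−12² = 26
v_rel = (1, -13),  |v_rel|² = 170;  v_rel·d = (1)·(-7) + (-13)·(-11) = 136
170·t² − 272·t + 26 = 0  ⇒  m = 136² − 170·26 = 14076
m = 14076 > 0,  v_rel·d = 136 > 0  ⇒  inside

inside=yes margin=14076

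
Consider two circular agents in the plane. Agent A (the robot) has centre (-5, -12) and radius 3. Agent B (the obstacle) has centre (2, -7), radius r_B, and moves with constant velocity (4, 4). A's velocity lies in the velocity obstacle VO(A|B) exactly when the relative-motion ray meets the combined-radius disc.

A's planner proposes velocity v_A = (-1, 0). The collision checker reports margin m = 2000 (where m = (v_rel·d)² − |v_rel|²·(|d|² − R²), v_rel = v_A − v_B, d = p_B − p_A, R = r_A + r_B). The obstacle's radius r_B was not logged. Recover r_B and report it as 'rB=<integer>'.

m = 2000
d = (7, 5);  v_rel = (-5, -4),  |v_rel|² = 41
v_rel×d = (-5)·(5) − (-4)·(7) = 3
since m = R²·41 − 3²:  R² = (9 + 2000) / 41 = 49
R = √49 = 7  ⇒  r_B = 7 − 3 = 4

rB=4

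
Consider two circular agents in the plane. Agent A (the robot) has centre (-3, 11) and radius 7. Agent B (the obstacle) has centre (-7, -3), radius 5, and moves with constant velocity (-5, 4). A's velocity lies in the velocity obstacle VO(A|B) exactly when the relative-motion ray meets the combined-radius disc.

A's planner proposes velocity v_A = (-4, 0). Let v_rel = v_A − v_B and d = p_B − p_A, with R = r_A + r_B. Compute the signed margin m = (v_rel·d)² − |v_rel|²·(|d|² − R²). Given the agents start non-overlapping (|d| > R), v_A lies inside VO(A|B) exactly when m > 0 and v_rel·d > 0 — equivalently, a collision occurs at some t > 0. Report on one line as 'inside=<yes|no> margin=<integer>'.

d = (-4, -14),  |d|² = 212;  R = 7+5 = 12,  c = 212−12² = 68
v_rel = (1, -4),  |v_rel|² = 17;  v_rel·d = (1)·(-4) + (-4)·(-14) = 52
17·t² − 104·t + 68 = 0  ⇒  m = 52² − 17·68 = 1548
m = 1548 > 0,  v_rel·d = 52 > 0  ⇒  inside

inside=yes margin=1548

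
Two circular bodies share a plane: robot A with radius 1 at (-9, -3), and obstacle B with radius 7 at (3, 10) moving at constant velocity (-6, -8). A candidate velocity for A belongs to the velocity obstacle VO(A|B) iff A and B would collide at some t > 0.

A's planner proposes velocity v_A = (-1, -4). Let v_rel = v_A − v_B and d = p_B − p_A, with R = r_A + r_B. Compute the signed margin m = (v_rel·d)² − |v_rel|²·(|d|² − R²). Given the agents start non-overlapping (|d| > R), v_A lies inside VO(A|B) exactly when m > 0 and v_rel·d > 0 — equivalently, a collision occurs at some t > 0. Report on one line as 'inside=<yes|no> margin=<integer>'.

d = (12, 13),  |d|² = 313;  R = 1+7 = 8,  c = 313−8² = 249
v_rel = (5, 4),  |v_rel|² = 41;  v_rel·d = (5)·(12) + (4)·(13) = 112
41·t² − 224·t + 249 = 0  ⇒  m = 112² − 41·249 = 2335
m = 2335 > 0,  v_rel·d = 112 > 0  ⇒  inside

inside=yes margin=2335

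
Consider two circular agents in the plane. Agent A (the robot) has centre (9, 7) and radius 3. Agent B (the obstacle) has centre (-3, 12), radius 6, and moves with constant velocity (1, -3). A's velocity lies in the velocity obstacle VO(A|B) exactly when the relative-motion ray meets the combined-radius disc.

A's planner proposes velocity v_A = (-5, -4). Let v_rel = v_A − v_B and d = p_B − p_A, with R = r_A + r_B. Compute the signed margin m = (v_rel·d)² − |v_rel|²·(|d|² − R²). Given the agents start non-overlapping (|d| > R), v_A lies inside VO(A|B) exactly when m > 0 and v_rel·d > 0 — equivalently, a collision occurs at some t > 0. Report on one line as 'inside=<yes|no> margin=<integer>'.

d = (-12, 5),  |d|² = 169;  R = 3+6 = 9,  c = 169−9² = 88
v_rel = (-6, -1),  |v_rel|² = 37;  v_rel·d = (-6)·(-12) + (-1)·(5) = 67
37·t² − 134·t + 88 = 0  ⇒  m = 67² − 37·88 = 1233
m = 1233 > 0,  v_rel·d = 67 > 0  ⇒  inside

inside=yes margin=1233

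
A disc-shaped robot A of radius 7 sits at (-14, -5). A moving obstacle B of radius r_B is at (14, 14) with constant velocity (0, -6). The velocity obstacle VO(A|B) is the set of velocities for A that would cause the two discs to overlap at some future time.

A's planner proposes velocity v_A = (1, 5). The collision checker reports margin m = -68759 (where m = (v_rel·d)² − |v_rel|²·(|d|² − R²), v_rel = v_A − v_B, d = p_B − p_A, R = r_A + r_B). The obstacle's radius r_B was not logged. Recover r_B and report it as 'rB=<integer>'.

m = -68759
d = (28, 19);  v_rel = (1, 11),  |v_rel|² = 122
v_rel×d = (1)·(19) − (11)·(28) = -289
since m = R²·122 − (-289)²:  R² = (83521 + -68759) / 122 = 121
R = √121 = 11  ⇒  r_B = 11 − 7 = 4

rB=4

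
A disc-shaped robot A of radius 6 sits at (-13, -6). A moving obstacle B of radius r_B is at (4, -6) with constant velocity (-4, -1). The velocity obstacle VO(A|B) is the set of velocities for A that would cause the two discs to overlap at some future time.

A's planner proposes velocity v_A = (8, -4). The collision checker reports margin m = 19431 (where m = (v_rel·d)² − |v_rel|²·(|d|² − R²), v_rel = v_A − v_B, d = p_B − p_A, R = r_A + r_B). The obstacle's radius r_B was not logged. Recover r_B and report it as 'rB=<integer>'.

m = 19431
d = (17, 0);  v_rel = (12, -3),  |v_rel|² = 153
v_rel×d = (12)·(0) − (-3)·(17) = 51
since m = R²·153 − 51²:  R² = (2601 + 19431) / 153 = 144
R = √144 = 12  ⇒  r_B = 12 − 6 = 6

rB=6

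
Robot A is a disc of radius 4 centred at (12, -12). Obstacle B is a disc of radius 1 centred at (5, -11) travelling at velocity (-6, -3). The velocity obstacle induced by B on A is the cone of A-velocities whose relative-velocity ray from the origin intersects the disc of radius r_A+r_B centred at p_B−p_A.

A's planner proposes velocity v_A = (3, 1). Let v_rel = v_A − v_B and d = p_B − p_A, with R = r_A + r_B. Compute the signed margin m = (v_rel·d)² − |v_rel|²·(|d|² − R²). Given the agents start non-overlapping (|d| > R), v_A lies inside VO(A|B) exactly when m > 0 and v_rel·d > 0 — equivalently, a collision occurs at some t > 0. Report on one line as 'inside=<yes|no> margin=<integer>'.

d = (-7, 1),  |d|² = 50;  R = 4+1 = 5,  c = 50−5² = 25
v_rel = (9, 4),  |v_rel|² = 97;  v_rel·d = (9)·(-7) + (4)·(1) = -59
97·t² + 118·t + 25 = 0  ⇒  m = (-59)² − 97·25 = 1056
m = 1056 > 0,  v_rel·d = -59 < 0  ⇒  outside

inside=no margin=1056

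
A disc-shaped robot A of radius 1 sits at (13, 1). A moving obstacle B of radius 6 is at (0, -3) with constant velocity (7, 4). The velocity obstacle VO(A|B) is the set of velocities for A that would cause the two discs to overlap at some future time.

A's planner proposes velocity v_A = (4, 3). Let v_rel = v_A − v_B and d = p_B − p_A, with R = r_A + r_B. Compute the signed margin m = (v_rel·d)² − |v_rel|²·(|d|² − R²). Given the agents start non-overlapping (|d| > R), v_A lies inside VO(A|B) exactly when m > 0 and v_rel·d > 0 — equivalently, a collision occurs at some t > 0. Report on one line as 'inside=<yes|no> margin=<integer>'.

d = (-13, -4),  |d|² = 185;  R = 1+6 = 7,  c = 185−7² = 136
v_rel = (-3, -1),  |v_rel|² = 10;  v_rel·d = (-3)·(-13) + (-1)·(-4) = 43
10·t² − 86·t + 136 = 0  ⇒  m = 43² − 10·136 = 489
m = 489 > 0,  v_rel·d = 43 > 0  ⇒  inside

inside=yes margin=489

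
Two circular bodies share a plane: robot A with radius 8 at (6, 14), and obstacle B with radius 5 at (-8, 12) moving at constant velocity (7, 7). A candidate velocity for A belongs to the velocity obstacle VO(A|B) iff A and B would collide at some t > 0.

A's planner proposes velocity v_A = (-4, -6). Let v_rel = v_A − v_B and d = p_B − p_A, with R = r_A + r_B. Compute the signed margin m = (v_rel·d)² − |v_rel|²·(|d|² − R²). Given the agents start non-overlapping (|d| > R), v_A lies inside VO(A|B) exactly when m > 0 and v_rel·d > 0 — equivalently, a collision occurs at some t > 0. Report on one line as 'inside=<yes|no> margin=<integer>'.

d = (-14, -2),  |d|² = 200;  R = 8+5 = 13,  c = 200−13² = 31
v_rel = (-11, -13),  |v_rel|² = 290;  v_rel·d = (-11)·(-14) + (-13)·(-2) = 180
290·t² − 360·t + 31 = 0  ⇒  m = 180² − 290·31 = 23410
m = 23410 > 0,  v_rel·d = 180 > 0  ⇒  inside

inside=yes margin=23410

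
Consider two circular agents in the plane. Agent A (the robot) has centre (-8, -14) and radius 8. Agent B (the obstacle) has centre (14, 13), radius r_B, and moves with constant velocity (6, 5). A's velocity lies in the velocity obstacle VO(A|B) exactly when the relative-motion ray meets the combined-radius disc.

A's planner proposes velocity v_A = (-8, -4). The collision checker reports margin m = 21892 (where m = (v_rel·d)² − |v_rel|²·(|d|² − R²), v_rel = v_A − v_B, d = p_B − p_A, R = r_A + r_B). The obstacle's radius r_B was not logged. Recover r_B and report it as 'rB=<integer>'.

m = 21892
d = (22, 27);  v_rel = (-14, -9),  |v_rel|² = 277
v_rel×d = (-14)·(27) − (-9)·(22) = -180
since m = R²·277 − (-180)²:  R² = (32400 + 21892) / 277 = 196
R = √196 = 14  ⇒  r_B = 14 − 8 = 6

rB=6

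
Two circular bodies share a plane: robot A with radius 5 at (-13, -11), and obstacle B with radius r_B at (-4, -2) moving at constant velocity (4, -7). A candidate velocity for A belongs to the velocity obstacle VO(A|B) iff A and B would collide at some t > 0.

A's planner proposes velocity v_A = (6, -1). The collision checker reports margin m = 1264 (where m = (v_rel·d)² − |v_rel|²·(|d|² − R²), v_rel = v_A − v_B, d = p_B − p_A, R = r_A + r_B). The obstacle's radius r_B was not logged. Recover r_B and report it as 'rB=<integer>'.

m = 1264
d = (9, 9);  v_rel = (2, 6),  |v_rel|² = 40
v_rel×d = (2)·(9) − (6)·(9) = -36
since m = R²·40 − (-36)²:  R² = (1296 + 1264) / 40 = 64
R = √64 = 8  ⇒  r_B = 8 − 5 = 3

rB=3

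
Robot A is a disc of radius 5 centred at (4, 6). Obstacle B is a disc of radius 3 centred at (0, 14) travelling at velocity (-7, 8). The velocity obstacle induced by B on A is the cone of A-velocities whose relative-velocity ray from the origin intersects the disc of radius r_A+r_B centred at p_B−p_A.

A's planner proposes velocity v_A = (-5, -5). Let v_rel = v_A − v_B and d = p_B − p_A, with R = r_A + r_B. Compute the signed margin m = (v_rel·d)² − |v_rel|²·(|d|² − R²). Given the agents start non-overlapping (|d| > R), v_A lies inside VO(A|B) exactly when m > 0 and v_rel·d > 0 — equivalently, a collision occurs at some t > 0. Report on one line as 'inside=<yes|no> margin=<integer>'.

d = (-4, 8),  |d|² = 80;  R = 5+3 = 8,  c = 80−8² = 16
v_rel = (2, -13),  |v_rel|² = 173;  v_rel·d = (2)·(-4) + (-13)·(8) = -112
173·t² + 224·t + 16 = 0  ⇒  m = (-112)² − 173·16 = 9776
m = 9776 > 0,  v_rel·d = -112 < 0  ⇒  outside

inside=no margin=9776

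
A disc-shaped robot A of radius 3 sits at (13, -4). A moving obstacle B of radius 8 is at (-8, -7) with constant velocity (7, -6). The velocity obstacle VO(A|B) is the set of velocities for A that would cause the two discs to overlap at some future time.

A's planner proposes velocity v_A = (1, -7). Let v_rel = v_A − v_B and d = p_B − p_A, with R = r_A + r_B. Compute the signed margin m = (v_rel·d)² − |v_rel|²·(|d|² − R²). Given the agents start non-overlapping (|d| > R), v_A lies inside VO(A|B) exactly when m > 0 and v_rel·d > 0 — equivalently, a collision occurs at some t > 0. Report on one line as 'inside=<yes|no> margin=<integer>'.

d = (-21, -3),  |d|² = 450;  R = 3+8 = 11,  c = 450−11² = 329
v_rel = (-6, -1),  |v_rel|² = 37;  v_rel·d = (-6)·(-21) + (-1)·(-3) = 129
37·t² − 258·t + 329 = 0  ⇒  m = 129² − 37·329 = 4468
m = 4468 > 0,  v_rel·d = 129 > 0  ⇒  inside

inside=yes margin=4468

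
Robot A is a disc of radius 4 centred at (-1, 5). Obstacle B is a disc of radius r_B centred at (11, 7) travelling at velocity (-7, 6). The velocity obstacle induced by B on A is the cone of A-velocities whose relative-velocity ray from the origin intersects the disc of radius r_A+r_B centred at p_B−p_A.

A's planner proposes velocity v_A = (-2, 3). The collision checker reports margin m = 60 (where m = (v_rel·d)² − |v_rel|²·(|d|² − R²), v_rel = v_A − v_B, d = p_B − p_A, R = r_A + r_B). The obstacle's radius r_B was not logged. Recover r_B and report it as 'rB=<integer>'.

m = 60
d = (12, 2);  v_rel = (5, -3),  |v_rel|² = 34
v_rel×d = (5)·(2) − (-3)·(12) = 46
since m = R²·34 − 46²:  R² = (2116 + 60) / 34 = 64
R = √64 = 8  ⇒  r_B = 8 − 4 = 4

rB=4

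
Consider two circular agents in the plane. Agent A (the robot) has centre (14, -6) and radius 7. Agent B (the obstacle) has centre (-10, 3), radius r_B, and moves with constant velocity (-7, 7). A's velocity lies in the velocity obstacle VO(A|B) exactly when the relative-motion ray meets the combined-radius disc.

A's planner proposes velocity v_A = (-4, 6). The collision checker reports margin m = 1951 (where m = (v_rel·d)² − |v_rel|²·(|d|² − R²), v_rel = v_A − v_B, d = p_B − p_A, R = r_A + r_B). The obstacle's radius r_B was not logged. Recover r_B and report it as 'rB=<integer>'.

m = 1951
d = (-24, 9);  v_rel = (3, -1),  |v_rel|² = 10
v_rel×d = (3)·(9) − (-1)·(-24) = 3
since m = R²·10 − 3²:  R² = (9 + 1951) / 10 = 196
R = √196 = 14  ⇒  r_B = 14 − 7 = 7

rB=7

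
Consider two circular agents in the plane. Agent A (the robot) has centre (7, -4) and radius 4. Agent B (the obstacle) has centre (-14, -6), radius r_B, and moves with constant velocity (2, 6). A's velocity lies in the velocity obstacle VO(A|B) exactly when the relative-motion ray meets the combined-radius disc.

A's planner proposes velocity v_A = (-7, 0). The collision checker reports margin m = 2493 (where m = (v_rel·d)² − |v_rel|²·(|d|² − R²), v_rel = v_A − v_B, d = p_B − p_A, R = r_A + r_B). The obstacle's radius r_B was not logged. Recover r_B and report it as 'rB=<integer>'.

m = 2493
d = (-21, -2);  v_rel = (-9, -6),  |v_rel|² = 117
v_rel×d = (-9)·(-2) − (-6)·(-21) = -108
since m = R²·117 − (-108)²:  R² = (11664 + 2493) / 117 = 121
R = √121 = 11  ⇒  r_B = 11 − 4 = 7

rB=7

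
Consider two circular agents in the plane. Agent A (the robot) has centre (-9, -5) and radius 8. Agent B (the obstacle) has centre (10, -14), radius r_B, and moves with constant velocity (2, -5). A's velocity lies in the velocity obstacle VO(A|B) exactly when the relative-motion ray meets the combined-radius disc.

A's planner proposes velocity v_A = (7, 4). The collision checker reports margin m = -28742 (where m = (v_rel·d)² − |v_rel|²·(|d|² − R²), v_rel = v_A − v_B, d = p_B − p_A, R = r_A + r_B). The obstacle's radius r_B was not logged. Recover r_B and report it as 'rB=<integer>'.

m = -28742
d = (19, -9);  v_rel = (5, 9),  |v_rel|² = 106
v_rel×d = (5)·(-9) − (9)·(19) = -216
since m = R²·106 − (-216)²:  R² = (46656 + -28742) / 106 = 169
R = √169 = 13  ⇒  r_B = 13 − 8 = 5

rB=5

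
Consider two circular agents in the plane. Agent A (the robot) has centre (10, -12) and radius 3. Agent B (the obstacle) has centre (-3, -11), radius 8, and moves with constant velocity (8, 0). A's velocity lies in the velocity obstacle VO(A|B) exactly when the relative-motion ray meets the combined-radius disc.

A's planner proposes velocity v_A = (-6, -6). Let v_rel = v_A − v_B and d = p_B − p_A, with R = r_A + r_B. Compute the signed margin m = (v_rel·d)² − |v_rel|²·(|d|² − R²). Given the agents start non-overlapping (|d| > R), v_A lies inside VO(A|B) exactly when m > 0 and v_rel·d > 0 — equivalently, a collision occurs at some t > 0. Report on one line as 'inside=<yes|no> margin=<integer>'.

d = (-13, 1),  |d|² = 170;  R = 3+8 = 11,  c = 170−11² = 49
v_rel = (-14, -6),  |v_rel|² = 232;  v_rel·d = (-14)·(-13) + (-6)·(1) = 176
232·t² − 352·t + 49 = 0  ⇒  m = 176² − 232·49 = 19608
m = 19608 > 0,  v_rel·d = 176 > 0  ⇒  inside

inside=yes margin=19608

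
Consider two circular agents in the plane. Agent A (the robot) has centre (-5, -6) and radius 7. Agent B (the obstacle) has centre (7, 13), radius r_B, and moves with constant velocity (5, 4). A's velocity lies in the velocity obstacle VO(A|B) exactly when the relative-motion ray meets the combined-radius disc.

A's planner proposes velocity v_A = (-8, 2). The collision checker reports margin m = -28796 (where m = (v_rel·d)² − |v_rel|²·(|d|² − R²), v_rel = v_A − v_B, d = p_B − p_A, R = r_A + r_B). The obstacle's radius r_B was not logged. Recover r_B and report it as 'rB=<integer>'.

m = -28796
d = (12, 19);  v_rel = (-13, -2),  |v_rel|² = 173
v_rel×d = (-13)·(19) − (-2)·(12) = -223
since m = R²·173 − (-223)²:  R² = (49729 + -28796) / 173 = 121
R = √121 = 11  ⇒  r_B = 11 − 7 = 4

rB=4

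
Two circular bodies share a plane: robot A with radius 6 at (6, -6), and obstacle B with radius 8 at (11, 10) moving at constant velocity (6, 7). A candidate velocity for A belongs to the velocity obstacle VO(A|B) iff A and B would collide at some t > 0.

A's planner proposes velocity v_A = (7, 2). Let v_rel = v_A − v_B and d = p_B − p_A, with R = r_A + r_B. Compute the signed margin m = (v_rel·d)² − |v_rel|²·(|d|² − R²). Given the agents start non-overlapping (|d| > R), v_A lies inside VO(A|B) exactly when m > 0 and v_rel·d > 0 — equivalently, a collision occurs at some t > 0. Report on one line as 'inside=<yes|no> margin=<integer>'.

d = (5, 16),  |d|² = 281;  R = 6+8 = 14,  c = 281−14² = 85
v_rel = (1, -5),  |v_rel|² = 26;  v_rel·d = (1)·(5) + (-5)·(16) = -75
26·t² + 150·t + 85 = 0  ⇒  m = (-75)² − 26·85 = 3415
m = 3415 > 0,  v_rel·d = -75 < 0  ⇒  outside

inside=no margin=3415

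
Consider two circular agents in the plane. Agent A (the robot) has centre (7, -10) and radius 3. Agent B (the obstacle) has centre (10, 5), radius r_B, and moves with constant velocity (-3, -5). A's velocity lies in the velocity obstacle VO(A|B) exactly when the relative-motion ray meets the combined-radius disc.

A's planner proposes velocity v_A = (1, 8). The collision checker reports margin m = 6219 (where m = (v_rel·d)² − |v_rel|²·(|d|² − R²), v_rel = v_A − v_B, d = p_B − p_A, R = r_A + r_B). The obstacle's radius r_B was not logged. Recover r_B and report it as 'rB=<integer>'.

m = 6219
d = (3, 15);  v_rel = (4, 13),  |v_rel|² = 185
v_rel×d = (4)·(15) − (13)·(3) = 21
since m = R²·185 − 21²:  R² = (441 + 6219) / 185 = 36
R = √36 = 6  ⇒  r_B = 6 − 3 = 3

rB=3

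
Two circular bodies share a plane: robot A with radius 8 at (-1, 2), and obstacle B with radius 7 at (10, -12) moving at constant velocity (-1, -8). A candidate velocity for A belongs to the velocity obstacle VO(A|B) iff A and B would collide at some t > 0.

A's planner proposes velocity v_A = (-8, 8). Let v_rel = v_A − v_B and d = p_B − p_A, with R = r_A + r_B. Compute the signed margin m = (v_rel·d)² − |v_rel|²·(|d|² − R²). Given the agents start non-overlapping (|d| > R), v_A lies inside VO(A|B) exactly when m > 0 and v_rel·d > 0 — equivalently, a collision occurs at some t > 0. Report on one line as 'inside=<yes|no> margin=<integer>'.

d = (11, -14),  |d|² = 317;  R = 8+7 = 15,  c = 317−15² = 92
v_rel = (-7, 16),  |v_rel|² = 305;  v_rel·d = (-7)·(11) + (16)·(-14) = -301
305·t² + 602·t + 92 = 0  ⇒  m = (-301)² − 305·92 = 62541
m = 62541 > 0,  v_rel·d = -301 < 0  ⇒  outside

inside=no margin=62541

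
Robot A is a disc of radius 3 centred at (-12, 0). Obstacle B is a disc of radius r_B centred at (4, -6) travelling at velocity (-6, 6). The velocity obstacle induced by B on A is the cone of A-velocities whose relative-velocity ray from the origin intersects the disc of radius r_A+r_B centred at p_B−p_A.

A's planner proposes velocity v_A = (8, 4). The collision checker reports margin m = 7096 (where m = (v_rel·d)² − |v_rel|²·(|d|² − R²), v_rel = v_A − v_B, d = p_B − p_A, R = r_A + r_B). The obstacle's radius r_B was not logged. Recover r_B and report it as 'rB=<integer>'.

m = 7096
d = (16, -6);  v_rel = (14, -2),  |v_rel|² = 200
v_rel×d = (14)·(-6) − (-2)·(16) = -52
since m = R²·200 − (-52)²:  R² = (2704 + 7096) / 200 = 49
R = √49 = 7  ⇒  r_B = 7 − 3 = 4

rB=4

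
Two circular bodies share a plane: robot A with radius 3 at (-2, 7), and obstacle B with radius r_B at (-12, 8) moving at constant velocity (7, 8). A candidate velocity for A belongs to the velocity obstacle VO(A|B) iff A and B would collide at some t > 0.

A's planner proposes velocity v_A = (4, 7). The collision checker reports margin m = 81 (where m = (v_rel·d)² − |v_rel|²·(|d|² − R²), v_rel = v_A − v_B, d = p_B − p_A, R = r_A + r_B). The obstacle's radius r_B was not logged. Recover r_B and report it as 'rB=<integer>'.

m = 81
d = (-10, 1);  v_rel = (-3, -1),  |v_rel|² = 10
v_rel×d = (-3)·(1) − (-1)·(-10) = -13
since m = R²·10 − (-13)²:  R² = (169 + 81) / 10 = 25
R = √25 = 5  ⇒  r_B = 5 − 3 = 2

rB=2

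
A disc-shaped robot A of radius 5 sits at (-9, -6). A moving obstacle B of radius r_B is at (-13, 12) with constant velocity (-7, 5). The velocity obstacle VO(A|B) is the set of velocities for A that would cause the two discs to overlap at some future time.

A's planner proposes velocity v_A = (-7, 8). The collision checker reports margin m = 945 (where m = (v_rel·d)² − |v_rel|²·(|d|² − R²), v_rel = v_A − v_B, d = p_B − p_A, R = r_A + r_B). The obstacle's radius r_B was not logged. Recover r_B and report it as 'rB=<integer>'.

m = 945
d = (-4, 18);  v_rel = (0, 3),  |v_rel|² = 9
v_rel×d = (0)·(18) − (3)·(-4) = 12
since m = R²·9 − 12²:  R² = (144 + 945) / 9 = 121
R = √121 = 11  ⇒  r_B = 11 − 5 = 6

rB=6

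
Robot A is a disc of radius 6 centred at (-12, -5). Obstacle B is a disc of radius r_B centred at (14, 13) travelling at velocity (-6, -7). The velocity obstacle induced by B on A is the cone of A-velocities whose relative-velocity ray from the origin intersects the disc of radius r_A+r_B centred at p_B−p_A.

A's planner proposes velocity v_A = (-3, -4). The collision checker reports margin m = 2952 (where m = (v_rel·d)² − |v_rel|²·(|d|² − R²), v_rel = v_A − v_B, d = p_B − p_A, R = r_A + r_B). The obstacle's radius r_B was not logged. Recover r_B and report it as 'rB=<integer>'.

m = 2952
d = (26, 18);  v_rel = (3, 3),  |v_rel|² = 18
v_rel×d = (3)·(18) − (3)·(26) = -24
since m = R²·18 − (-24)²:  R² = (576 + 2952) / 18 = 196
R = √196 = 14  ⇒  r_B = 14 − 6 = 8

rB=8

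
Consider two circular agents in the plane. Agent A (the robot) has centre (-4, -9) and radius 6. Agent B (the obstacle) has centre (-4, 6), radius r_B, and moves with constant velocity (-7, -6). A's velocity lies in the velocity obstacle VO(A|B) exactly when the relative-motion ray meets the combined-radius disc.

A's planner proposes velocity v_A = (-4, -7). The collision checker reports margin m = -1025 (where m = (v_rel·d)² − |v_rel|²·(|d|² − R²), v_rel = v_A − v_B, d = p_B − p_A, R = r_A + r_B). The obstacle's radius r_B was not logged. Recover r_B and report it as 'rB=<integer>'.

m = -1025
d = (0, 15);  v_rel = (3, -1),  |v_rel|² = 10
v_rel×d = (3)·(15) − (-1)·(0) = 45
since m = R²·10 − 45²:  R² = (2025 + -1025) / 10 = 100
R = √100 = 10  ⇒  r_B = 10 − 6 = 4

rB=4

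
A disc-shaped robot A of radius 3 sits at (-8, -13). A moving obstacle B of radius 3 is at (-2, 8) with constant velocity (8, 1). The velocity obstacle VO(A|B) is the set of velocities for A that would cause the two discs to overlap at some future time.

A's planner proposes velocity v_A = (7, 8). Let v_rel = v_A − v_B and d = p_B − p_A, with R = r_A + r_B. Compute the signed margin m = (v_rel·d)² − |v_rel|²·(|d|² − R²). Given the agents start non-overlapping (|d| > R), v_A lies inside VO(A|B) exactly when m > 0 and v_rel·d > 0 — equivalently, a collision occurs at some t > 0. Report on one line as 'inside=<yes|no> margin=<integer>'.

d = (6, 21),  |d|² = 477;  R = 3+3 = 6,  c = 477−6² = 441
v_rel = (-1, 7),  |v_rel|² = 50;  v_rel·d = (-1)·(6) + (7)·(21) = 141
50·t² − 282·t + 441 = 0  ⇒  m = 141² − 50·441 = -2169
m = -2169 < 0,  v_rel·d = 141 > 0  ⇒  outside

inside=no margin=-2169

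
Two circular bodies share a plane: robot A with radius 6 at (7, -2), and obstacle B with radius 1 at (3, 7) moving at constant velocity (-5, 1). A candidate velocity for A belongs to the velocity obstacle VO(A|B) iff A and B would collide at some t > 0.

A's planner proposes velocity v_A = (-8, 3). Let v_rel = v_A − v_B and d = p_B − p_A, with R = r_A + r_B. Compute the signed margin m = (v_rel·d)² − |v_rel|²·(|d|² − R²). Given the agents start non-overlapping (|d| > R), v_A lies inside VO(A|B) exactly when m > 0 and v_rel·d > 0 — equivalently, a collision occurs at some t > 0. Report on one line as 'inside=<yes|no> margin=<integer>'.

d = (-4, 9),  |d|² = 97;  R = 6+1 = 7,  c = 97−7² = 48
v_rel = (-3, 2),  |v_rel|² = 13;  v_rel·d = (-3)·(-4) + (2)·(9) = 30
13·t² − 60·t + 48 = 0  ⇒  m = 30² − 13·48 = 276
m = 276 > 0,  v_rel·d = 30 > 0  ⇒  inside

inside=yes margin=276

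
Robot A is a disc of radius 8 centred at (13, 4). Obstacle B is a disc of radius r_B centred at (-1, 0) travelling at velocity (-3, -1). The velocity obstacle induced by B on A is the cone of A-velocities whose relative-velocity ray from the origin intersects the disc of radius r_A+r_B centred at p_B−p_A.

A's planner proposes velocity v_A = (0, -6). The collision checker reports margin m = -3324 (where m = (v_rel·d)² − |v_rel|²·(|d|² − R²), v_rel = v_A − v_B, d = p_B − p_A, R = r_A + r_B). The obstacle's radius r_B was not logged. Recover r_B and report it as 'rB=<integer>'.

m = -3324
d = (-14, -4);  v_rel = (3, -5),  |v_rel|² = 34
v_rel×d = (3)·(-4) − (-5)·(-14) = -82
since m = R²·34 − (-82)²:  R² = (6724 + -3324) / 34 = 100
R = √100 = 10  ⇒  r_B = 10 − 8 = 2

rB=2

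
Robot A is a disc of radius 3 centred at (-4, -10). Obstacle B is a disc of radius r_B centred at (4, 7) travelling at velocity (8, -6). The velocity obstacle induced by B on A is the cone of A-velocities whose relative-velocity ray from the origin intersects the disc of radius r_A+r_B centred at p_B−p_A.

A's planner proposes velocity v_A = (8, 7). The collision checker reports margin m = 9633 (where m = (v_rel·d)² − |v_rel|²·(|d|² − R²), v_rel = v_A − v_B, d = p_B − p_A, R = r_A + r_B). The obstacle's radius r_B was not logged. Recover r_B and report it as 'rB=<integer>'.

m = 9633
d = (8, 17);  v_rel = (0, 13),  |v_rel|² = 169
v_rel×d = (0)·(17) − (13)·(8) = -104
since m = R²·169 − (-104)²:  R² = (10816 + 9633) / 169 = 121
R = √121 = 11  ⇒  r_B = 11 − 3 = 8

rB=8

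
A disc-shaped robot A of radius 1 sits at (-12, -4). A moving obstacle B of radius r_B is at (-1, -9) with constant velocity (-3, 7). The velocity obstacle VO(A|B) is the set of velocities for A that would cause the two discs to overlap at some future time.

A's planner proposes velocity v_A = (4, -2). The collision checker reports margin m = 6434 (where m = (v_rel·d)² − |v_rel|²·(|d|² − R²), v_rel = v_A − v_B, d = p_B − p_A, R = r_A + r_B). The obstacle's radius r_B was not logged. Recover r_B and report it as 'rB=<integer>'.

m = 6434
d = (11, -5);  v_rel = (7, -9),  |v_rel|² = 130
v_rel×d = (7)·(-5) − (-9)·(11) = 64
since m = R²·130 − 64²:  R² = (4096 + 6434) / 130 = 81
R = √81 = 9  ⇒  r_B = 9 − 1 = 8

rB=8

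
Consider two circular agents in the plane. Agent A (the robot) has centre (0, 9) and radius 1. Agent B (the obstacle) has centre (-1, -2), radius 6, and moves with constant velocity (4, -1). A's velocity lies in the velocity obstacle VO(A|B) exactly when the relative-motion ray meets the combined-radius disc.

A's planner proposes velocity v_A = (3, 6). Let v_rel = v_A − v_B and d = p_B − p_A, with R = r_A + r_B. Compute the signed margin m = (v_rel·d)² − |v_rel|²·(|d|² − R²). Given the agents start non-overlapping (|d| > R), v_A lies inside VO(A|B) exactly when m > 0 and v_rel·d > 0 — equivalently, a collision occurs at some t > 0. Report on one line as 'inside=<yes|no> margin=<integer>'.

d = (-1, -11),  |d|² = 122;  R = 1+6 = 7,  c = 122−7² = 73
v_rel = (-1, 7),  |v_rel|² = 50;  v_rel·d = (-1)·(-1) + (7)·(-11) = -76
50·t² + 152·t + 73 = 0  ⇒  m = (-76)² − 50·73 = 2126
m = 2126 > 0,  v_rel·d = -76 < 0  ⇒  outside

inside=no margin=2126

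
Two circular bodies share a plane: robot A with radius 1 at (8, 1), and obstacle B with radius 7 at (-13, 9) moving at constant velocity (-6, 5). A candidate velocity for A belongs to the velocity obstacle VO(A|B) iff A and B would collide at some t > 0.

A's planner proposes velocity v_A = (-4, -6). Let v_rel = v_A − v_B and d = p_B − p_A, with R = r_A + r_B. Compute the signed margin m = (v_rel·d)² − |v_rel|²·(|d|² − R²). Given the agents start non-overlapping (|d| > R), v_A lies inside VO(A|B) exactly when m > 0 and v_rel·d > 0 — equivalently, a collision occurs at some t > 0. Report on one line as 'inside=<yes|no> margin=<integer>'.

d = (-21, 8),  |d|² = 505;  R = 1+7 = 8,  c = 505−8² = 441
v_rel = (2, -11),  |v_rel|² = 125;  v_rel·d = (2)·(-21) + (-11)·(8) = -130
125·t² + 260·t + 441 = 0  ⇒  m = (-130)² − 125·441 = -38225
m = -38225 < 0,  v_rel·d = -130 < 0  ⇒  outside

inside=no margin=-38225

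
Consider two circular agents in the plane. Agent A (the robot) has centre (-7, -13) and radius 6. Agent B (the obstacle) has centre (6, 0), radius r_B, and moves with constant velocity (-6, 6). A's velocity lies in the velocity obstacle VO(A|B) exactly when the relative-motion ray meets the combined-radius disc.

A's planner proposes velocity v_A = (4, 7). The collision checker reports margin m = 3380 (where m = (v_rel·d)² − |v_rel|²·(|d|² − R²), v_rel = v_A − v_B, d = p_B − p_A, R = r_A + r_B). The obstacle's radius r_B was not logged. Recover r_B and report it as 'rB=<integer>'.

m = 3380
d = (13, 13);  v_rel = (10, 1),  |v_rel|² = 101
v_rel×d = (10)·(13) − (1)·(13) = 117
since m = R²·101 − 117²:  R² = (13689 + 3380) / 101 = 169
R = √169 = 13  ⇒  r_B = 13 − 6 = 7

rB=7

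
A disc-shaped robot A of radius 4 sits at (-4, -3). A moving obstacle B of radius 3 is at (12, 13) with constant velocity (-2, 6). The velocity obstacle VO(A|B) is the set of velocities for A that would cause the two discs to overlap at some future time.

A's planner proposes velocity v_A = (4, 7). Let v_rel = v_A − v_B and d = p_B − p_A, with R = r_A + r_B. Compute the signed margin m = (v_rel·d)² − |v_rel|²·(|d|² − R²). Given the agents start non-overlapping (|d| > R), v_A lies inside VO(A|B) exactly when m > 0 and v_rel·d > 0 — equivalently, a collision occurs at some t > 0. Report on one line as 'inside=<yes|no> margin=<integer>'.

d = (16, 16),  |d|² = 512;  R = 4+3 = 7,  c = 512−7² = 463
v_rel = (6, 1),  |v_rel|² = 37;  v_rel·d = (6)·(16) + (1)·(16) = 112
37·t² − 224·t + 463 = 0  ⇒  m = 112² − 37·463 = -4587
m = -4587 < 0,  v_rel·d = 112 > 0  ⇒  outside

inside=no margin=-4587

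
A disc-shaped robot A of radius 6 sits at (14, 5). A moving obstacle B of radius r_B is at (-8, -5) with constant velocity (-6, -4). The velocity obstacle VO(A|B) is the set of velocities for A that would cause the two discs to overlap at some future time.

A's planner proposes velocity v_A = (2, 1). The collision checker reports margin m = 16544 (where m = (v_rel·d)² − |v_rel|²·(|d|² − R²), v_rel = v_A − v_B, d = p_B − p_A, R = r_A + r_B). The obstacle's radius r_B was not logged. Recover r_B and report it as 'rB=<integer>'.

m = 16544
d = (-22, -10);  v_rel = (8, 5),  |v_rel|² = 89
v_rel×d = (8)·(-10) − (5)·(-22) = 30
since m = R²·89 − 30²:  R² = (900 + 16544) / 89 = 196
R = √196 = 14  ⇒  r_B = 14 − 6 = 8

rB=8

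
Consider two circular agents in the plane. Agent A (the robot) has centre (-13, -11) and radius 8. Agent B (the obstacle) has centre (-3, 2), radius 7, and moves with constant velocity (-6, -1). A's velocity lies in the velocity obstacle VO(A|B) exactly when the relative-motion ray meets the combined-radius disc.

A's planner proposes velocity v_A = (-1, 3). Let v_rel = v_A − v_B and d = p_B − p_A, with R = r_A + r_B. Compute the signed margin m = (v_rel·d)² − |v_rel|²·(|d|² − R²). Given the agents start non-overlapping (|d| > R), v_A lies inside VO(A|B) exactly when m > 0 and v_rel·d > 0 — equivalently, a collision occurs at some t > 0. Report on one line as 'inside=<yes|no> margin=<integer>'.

d = (10, 13),  |d|² = 269;  R = 8+7 = 15,  c = 269−15² = 44
v_rel = (5, 4),  |v_rel|² = 41;  v_rel·d = (5)·(10) + (4)·(13) = 102
41·t² − 204·t + 44 = 0  ⇒  m = 102² − 41·44 = 8600
m = 8600 > 0,  v_rel·d = 102 > 0  ⇒  inside

inside=yes margin=8600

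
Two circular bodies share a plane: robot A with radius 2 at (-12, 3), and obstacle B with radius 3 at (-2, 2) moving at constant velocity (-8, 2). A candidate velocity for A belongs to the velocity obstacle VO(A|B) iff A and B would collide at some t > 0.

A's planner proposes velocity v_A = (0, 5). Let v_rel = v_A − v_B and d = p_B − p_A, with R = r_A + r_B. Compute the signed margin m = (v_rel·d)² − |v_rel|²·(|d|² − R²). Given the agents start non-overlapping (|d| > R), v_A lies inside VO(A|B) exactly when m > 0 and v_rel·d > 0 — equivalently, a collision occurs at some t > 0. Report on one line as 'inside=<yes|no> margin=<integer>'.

d = (10, -1),  |d|² = 101;  R = 2+3 = 5,  c = 101−5² = 76
v_rel = (8, 3),  |v_rel|² = 73;  v_rel·d = (8)·(10) + (3)·(-1) = 77
73·t² − 154·t + 76 = 0  ⇒  m = 77² − 73·76 = 381
m = 381 > 0,  v_rel·d = 77 > 0  ⇒  inside

inside=yes margin=381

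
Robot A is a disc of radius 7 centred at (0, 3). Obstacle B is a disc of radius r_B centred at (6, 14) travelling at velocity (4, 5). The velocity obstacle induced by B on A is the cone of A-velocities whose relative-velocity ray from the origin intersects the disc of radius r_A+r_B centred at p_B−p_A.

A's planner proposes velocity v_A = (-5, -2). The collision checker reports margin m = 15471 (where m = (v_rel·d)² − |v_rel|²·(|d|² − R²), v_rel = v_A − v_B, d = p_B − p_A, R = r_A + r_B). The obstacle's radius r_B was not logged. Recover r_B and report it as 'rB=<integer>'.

m = 15471
d = (6, 11);  v_rel = (-9, -7),  |v_rel|² = 130
v_rel×d = (-9)·(11) − (-7)·(6) = -57
since m = R²·130 − (-57)²:  R² = (3249 + 15471) / 130 = 144
R = √144 = 12  ⇒  r_B = 12 − 7 = 5

rB=5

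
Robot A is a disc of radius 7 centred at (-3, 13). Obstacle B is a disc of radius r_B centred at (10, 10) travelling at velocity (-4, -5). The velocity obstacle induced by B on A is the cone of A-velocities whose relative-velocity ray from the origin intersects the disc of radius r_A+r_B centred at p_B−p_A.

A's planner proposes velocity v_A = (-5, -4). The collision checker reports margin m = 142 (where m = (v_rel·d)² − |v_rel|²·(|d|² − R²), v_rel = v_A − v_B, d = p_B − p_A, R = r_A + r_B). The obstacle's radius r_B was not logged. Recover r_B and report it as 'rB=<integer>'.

m = 142
d = (13, -3);  v_rel = (-1, 1),  |v_rel|² = 2
v_rel×d = (-1)·(-3) − (1)·(13) = -10
since m = R²·2 − (-10)²:  R² = (100 + 142) / 2 = 121
R = √121 = 11  ⇒  r_B = 11 − 7 = 4

rB=4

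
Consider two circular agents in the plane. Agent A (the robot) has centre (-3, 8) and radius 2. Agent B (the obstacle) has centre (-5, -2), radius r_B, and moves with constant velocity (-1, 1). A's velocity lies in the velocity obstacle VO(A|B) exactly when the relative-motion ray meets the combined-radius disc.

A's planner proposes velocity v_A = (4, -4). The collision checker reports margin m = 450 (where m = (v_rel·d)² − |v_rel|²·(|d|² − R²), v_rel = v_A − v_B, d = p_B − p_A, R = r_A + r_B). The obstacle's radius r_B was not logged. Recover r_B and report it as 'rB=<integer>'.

m = 450
d = (-2, -10);  v_rel = (5, -5),  |v_rel|² = 50
v_rel×d = (5)·(-10) − (-5)·(-2) = -60
since m = R²·50 − (-60)²:  R² = (3600 + 450) / 50 = 81
R = √81 = 9  ⇒  r_B = 9 − 2 = 7

rB=7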